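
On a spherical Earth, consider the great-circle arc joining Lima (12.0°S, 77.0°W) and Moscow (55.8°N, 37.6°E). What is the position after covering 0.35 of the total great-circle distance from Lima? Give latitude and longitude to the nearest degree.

≈ 21°N, 55°W

The haversine formula gives a central angle δ ≈ 1.983 rad (113.6°) between the endpoints.
Interpolate at f = 0.35 with slerp weights a = sin((1−f)δ)/sin δ ≈ 1.048, b = sin(fδ)/sin δ ≈ 0.698.
p = a·p₁ + b·p₂ ≈ (0.542, -0.760, 0.360); φ = arcsin(p_z) ≈ 21.07°, λ = atan2(p_y, p_x) ≈ -54.52°.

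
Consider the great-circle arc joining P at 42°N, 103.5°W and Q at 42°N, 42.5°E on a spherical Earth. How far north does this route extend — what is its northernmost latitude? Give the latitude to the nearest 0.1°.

The great circle lies in the plane with unit normal n̂ = (p₁ × p₂)/|p₁ × p₂|.
Here n̂_z ≈ +0.309; the vertex latitude is φ_max = arccos|n̂_z| ≈ 72.0°.

≈ 72.0°N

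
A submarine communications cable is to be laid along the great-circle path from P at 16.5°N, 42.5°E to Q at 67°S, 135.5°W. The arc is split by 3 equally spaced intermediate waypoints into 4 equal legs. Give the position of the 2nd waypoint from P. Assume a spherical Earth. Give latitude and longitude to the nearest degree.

Convert each endpoint to a unit vector on the sphere (x = cos φ cos λ, y = cos φ sin λ, z = sin φ).
The central angle between the endpoints is δ = arccos(p₁·p₂) ≈ 2.260 rad (129.5°).
Interpolate at f = 2/4 with slerp weights a = sin((1−f)δ)/sin δ ≈ 1.172, b = sin(fδ)/sin δ ≈ 1.172.
p = a·p₁ + b·p₂ ≈ (0.502, 0.438, -0.746); φ = arcsin(p_z) ≈ -48.23°, λ = atan2(p_y, p_x) ≈ 41.13°.

≈ 48°S, 41°E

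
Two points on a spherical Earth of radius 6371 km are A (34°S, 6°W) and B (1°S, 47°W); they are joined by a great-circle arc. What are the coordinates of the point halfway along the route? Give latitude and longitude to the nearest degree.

≈ (19°S, 28°W)

From cos δ = sin φ₁ sin φ₂ + cos φ₁ cos φ₂ cos Δλ, the central angle is δ ≈ 0.882 rad (50.6°).
Interpolate at f = 1/2 with slerp weights a = sin((1−f)δ)/sin δ ≈ 0.553, b = sin(fδ)/sin δ ≈ 0.553.
p = a·p₁ + b·p₂ ≈ (0.833, -0.452, -0.319); φ = arcsin(p_z) ≈ -18.59°, λ = atan2(p_y, p_x) ≈ -28.50°.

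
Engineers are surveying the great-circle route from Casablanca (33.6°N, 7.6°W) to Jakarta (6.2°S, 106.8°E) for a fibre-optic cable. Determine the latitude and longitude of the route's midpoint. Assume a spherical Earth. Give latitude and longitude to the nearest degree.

≈ (24°N, 57°E)

From cos δ = sin φ₁ sin φ₂ + cos φ₁ cos φ₂ cos Δλ, the central angle is δ ≈ 1.984 rad (113.7°).
Interpolate at f = 1/2 with slerp weights a = sin((1−f)δ)/sin δ ≈ 0.914, b = sin(fδ)/sin δ ≈ 0.914.
p = a·p₁ + b·p₂ ≈ (0.492, 0.769, 0.407); φ = arcsin(p_z) ≈ 24.03°, λ = atan2(p_y, p_x) ≈ 57.40°.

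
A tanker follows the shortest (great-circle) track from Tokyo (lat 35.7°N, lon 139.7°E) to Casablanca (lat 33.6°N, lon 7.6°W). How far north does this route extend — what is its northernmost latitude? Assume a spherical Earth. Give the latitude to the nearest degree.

The great circle lies in the plane with unit normal n̂ = (p₁ × p₂)/|p₁ × p₂|.
Here n̂_z ≈ -0.377; the vertex latitude is φ_max = arccos|n̂_z| ≈ 67.9°.
Check via Clairaut: cos φ_max = |cos φ₁| · sin C = cos(35.7°)·sin(27.7°) ≈ 0.377, again giving ≈ 67.9°.

≈ 68°N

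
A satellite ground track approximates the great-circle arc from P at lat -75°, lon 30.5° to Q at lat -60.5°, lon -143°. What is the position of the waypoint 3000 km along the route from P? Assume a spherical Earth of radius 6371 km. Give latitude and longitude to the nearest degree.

Write both endpoints as unit vectors p₁, p₂ with components (cos φ cos λ, cos φ sin λ, sin φ).
The central angle between the endpoints is δ = arccos(p₁·p₂) ≈ 0.776 rad (44.4°). The total great-circle distance is δ·R ≈ 0.776 × 6371 ≈ 4941 km, so the target fraction is f = 3000/4941 ≈ 0.607.
Interpolate at f ≈ 0.607 with slerp weights a = sin((1−f)δ)/sin δ ≈ 0.428, b = sin(fδ)/sin δ ≈ 0.648.
p = a·p₁ + b·p₂ ≈ (-0.159, -0.136, -0.978); φ = arcsin(p_z) ≈ -77.92°, λ = atan2(p_y, p_x) ≈ -139.56°.

≈ lat -78°, lon -140°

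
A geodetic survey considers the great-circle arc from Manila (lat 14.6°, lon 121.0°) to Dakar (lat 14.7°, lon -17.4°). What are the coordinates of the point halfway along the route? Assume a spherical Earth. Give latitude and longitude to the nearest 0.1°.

From cos δ = sin φ₁ sin φ₂ + cos φ₁ cos φ₂ cos Δλ, the central angle is δ ≈ 2.260 rad (129.5°).
Interpolate at f = 1/2 with slerp weights a = sin((1−f)δ)/sin δ ≈ 1.172, b = sin(fδ)/sin δ ≈ 1.172.
p = a·p₁ + b·p₂ ≈ (0.498, 0.633, 0.593); φ = arcsin(p_z) ≈ 36.36°, λ = atan2(p_y, p_x) ≈ 51.83°.

≈ lat 36.4°, lon 51.8°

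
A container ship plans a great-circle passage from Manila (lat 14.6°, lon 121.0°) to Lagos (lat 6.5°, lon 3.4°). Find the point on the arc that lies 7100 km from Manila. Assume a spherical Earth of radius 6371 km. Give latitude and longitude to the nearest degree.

≈ lat 19°, lon 54°

Convert each endpoint to a unit vector on the sphere (x = cos φ cos λ, y = cos φ sin λ, z = sin φ).
The central angle between the endpoints is δ = arccos(p₁·p₂) ≈ 2.001 rad (114.6°). The total great-circle distance is δ·R ≈ 2.001 × 6371 ≈ 12747 km, so the target fraction is f = 7100/12747 ≈ 0.557.
Interpolate at f ≈ 0.557 with slerp weights a = sin((1−f)δ)/sin δ ≈ 0.852, b = sin(fδ)/sin δ ≈ 0.988.
p = a·p₁ + b·p₂ ≈ (0.555, 0.765, 0.327); φ = arcsin(p_z) ≈ 19.07°, λ = atan2(p_y, p_x) ≈ 54.07°.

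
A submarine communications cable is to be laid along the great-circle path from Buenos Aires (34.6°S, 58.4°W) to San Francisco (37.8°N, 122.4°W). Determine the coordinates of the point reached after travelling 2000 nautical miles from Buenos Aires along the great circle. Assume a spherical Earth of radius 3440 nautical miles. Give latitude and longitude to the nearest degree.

≈ 9°S, 82°W

Convert each endpoint to a unit vector on the sphere (x = cos φ cos λ, y = cos φ sin λ, z = sin φ).
The central angle between the endpoints is δ = arccos(p₁·p₂) ≈ 1.634 rad (93.6°). The total great-circle distance is δ·R ≈ 1.634 × 3440 ≈ 5620 nmi, so the target fraction is f = 2000/5620 ≈ 0.356.
Interpolate at f ≈ 0.356 with slerp weights a = sin((1−f)δ)/sin δ ≈ 0.870, b = sin(fδ)/sin δ ≈ 0.550.
p = a·p₁ + b·p₂ ≈ (0.142, -0.977, -0.157); φ = arcsin(p_z) ≈ -9.03°, λ = atan2(p_y, p_x) ≈ -81.71°.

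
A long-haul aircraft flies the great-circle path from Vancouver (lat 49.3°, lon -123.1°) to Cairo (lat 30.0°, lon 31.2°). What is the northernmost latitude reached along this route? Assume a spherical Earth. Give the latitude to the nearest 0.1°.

≈ 75.7°

The great circle lies in the plane with unit normal n̂ = (p₁ × p₂)/|p₁ × p₂|.
Here n̂_z ≈ +0.247; the vertex latitude is φ_max = arccos|n̂_z| ≈ 75.7°.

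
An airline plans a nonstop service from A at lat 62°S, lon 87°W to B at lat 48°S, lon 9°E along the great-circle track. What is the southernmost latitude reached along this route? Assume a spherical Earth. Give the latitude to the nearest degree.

The great circle lies in the plane with unit normal n̂ = (p₁ × p₂)/|p₁ × p₂|.
Here n̂_z ≈ +0.400; the vertex latitude is φ_max = arccos|n̂_z| ≈ 66.5°.
Check via Clairaut: cos φ_max = |cos φ₁| · sin C = cos(62.0°)·sin(121.7°) ≈ 0.400, again giving ≈ 66.5°.

≈ 66°S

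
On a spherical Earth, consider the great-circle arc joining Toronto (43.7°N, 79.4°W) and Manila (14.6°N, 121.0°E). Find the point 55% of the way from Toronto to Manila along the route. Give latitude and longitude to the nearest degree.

≈ (63°N, 152°E)

The haversine formula gives a central angle δ ≈ 2.073 rad (118.8°) between the endpoints.
Interpolate at f = 0.55 with slerp weights a = sin((1−f)δ)/sin δ ≈ 0.917, b = sin(fδ)/sin δ ≈ 1.037.
p = a·p₁ + b·p₂ ≈ (-0.395, 0.209, 0.895); φ = arcsin(p_z) ≈ 63.47°, λ = atan2(p_y, p_x) ≈ 152.15°.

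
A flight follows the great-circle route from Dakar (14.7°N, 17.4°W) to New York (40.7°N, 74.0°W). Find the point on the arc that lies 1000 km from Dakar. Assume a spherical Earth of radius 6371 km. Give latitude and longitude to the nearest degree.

The haversine formula gives a central angle δ ≈ 0.965 rad (55.3°) between the endpoints. The total great-circle distance is δ·R ≈ 0.965 × 6371 ≈ 6150 km, so the target fraction is f = 1000/6150 ≈ 0.163.
Interpolate at f ≈ 0.163 with slerp weights a = sin((1−f)δ)/sin δ ≈ 0.880, b = sin(fδ)/sin δ ≈ 0.190.
p = a·p₁ + b·p₂ ≈ (0.852, -0.393, 0.347); φ = arcsin(p_z) ≈ 20.31°, λ = atan2(p_y, p_x) ≈ -24.77°.

≈ 20°N, 25°W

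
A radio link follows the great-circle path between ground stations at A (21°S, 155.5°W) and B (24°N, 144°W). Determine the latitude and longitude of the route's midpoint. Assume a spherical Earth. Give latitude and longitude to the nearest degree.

From cos δ = sin φ₁ sin φ₂ + cos φ₁ cos φ₂ cos Δλ, the central angle is δ ≈ 0.809 rad (46.4°).
Interpolate at f = 1/2 with slerp weights a = sin((1−f)δ)/sin δ ≈ 0.544, b = sin(fδ)/sin δ ≈ 0.544.
p = a·p₁ + b·p₂ ≈ (-0.864, -0.503, 0.026); φ = arcsin(p_z) ≈ 1.51°, λ = atan2(p_y, p_x) ≈ -149.81°.

≈ (2°N, 150°W)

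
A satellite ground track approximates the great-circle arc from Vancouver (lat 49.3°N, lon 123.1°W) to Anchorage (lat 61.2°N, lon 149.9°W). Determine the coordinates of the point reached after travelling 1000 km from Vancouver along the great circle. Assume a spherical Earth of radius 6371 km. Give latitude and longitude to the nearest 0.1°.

≈ lat 55.6°N, lon 133.7°W

Convert each endpoint to a unit vector on the sphere (x = cos φ cos λ, y = cos φ sin λ, z = sin φ).
The central angle between the endpoints is δ = arccos(p₁·p₂) ≈ 0.334 rad (19.1°). The total great-circle distance is δ·R ≈ 0.334 × 6371 ≈ 2127 km, so the target fraction is f = 1000/2127 ≈ 0.470.
Interpolate at f ≈ 0.470 with slerp weights a = sin((1−f)δ)/sin δ ≈ 0.537, b = sin(fδ)/sin δ ≈ 0.477.
p = a·p₁ + b·p₂ ≈ (-0.390, -0.409, 0.825); φ = arcsin(p_z) ≈ 55.60°, λ = atan2(p_y, p_x) ≈ -133.67°.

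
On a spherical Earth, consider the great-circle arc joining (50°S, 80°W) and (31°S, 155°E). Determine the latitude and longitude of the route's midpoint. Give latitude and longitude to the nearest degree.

≈ (61°S, 158°W)

From cos δ = sin φ₁ sin φ₂ + cos φ₁ cos φ₂ cos Δλ, the central angle is δ ≈ 1.492 rad (85.5°).
Interpolate at f = 1/2 with slerp weights a = sin((1−f)δ)/sin δ ≈ 0.681, b = sin(fδ)/sin δ ≈ 0.681.
p = a·p₁ + b·p₂ ≈ (-0.453, -0.184, -0.872); φ = arcsin(p_z) ≈ -60.72°, λ = atan2(p_y, p_x) ≈ -157.85°.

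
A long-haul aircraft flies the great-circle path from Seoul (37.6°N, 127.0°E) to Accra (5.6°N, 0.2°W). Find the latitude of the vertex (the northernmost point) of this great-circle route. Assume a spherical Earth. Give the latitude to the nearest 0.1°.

≈ 46.3°N

The great circle lies in the plane with unit normal n̂ = (p₁ × p₂)/|p₁ × p₂|.
Here n̂_z ≈ -0.691; the vertex latitude is φ_max = arccos|n̂_z| ≈ 46.3°.
Check via Clairaut: cos φ_max = |cos φ₁| · sin C = cos(37.6°)·sin(60.7°) ≈ 0.691, again giving ≈ 46.3°.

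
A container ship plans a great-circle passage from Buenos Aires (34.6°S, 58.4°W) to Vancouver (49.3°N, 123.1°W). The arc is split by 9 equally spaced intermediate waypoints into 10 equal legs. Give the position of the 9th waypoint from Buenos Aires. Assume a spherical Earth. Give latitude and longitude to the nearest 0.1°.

≈ (42.2°N, 112.7°W)

Write both endpoints as unit vectors p₁, p₂ with components (cos φ cos λ, cos φ sin λ, sin φ).
The central angle between the endpoints is δ = arccos(p₁·p₂) ≈ 1.773 rad (101.6°).
Interpolate at f = 9/10 with slerp weights a = sin((1−f)δ)/sin δ ≈ 0.180, b = sin(fδ)/sin δ ≈ 1.021.
p = a·p₁ + b·p₂ ≈ (-0.286, -0.684, 0.671); φ = arcsin(p_z) ≈ 42.18°, λ = atan2(p_y, p_x) ≈ -112.68°.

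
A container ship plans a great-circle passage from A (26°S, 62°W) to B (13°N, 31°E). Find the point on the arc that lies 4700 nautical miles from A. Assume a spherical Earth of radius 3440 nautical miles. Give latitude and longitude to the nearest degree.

Write both endpoints as unit vectors p₁, p₂ with components (cos φ cos λ, cos φ sin λ, sin φ).
The central angle between the endpoints is δ = arccos(p₁·p₂) ≈ 1.716 rad (98.3°). The total great-circle distance is δ·R ≈ 1.716 × 3440 ≈ 5902 nmi, so the target fraction is f = 4700/5902 ≈ 0.796.
Interpolate at f ≈ 0.796 with slerp weights a = sin((1−f)δ)/sin δ ≈ 0.346, b = sin(fδ)/sin δ ≈ 0.990.
p = a·p₁ + b·p₂ ≈ (0.972, 0.222, 0.071); φ = arcsin(p_z) ≈ 4.07°, λ = atan2(p_y, p_x) ≈ 12.86°.

≈ (4°N, 13°E)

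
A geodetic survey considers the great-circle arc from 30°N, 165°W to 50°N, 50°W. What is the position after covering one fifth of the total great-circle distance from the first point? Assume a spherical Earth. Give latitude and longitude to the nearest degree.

≈ 43°N, 152°W

Convert each endpoint to a unit vector on the sphere (x = cos φ cos λ, y = cos φ sin λ, z = sin φ).
The central angle between the endpoints is δ = arccos(p₁·p₂) ≈ 1.422 rad (81.5°).
Interpolate at f = 1/5 with slerp weights a = sin((1−f)δ)/sin δ ≈ 0.918, b = sin(fδ)/sin δ ≈ 0.284.
p = a·p₁ + b·p₂ ≈ (-0.651, -0.345, 0.676); φ = arcsin(p_z) ≈ 42.56°, λ = atan2(p_y, p_x) ≈ -152.03°.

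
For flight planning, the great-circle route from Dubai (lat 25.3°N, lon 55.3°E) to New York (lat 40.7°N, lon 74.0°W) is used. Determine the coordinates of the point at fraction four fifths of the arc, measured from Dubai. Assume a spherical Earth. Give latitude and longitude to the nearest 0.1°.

Convert each endpoint to a unit vector on the sphere (x = cos φ cos λ, y = cos φ sin λ, z = sin φ).
The central angle between the endpoints is δ = arccos(p₁·p₂) ≈ 1.727 rad (98.9°).
Interpolate at f = 4/5 with slerp weights a = sin((1−f)δ)/sin δ ≈ 0.343, b = sin(fδ)/sin δ ≈ 0.994.
p = a·p₁ + b·p₂ ≈ (0.384, -0.470, 0.795); φ = arcsin(p_z) ≈ 52.64°, λ = atan2(p_y, p_x) ≈ -50.73°.

≈ lat 52.6°N, lon 50.7°W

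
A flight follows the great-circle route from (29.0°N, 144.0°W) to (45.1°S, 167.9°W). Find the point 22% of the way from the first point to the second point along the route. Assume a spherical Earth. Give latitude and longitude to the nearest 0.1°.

≈ (12.7°N, 149.0°W)

The haversine formula gives a central angle δ ≈ 1.348 rad (77.2°) between the endpoints.
Interpolate at f = 0.22 with slerp weights a = sin((1−f)δ)/sin δ ≈ 0.890, b = sin(fδ)/sin δ ≈ 0.300.
p = a·p₁ + b·p₂ ≈ (-0.837, -0.502, 0.219); φ = arcsin(p_z) ≈ 12.67°, λ = atan2(p_y, p_x) ≈ -149.04°.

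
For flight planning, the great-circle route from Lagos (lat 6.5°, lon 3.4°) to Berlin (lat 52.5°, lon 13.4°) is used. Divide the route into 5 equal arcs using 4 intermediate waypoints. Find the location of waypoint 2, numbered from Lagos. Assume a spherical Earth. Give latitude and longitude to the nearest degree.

The haversine formula gives a central angle δ ≈ 0.816 rad (46.7°) between the endpoints.
Interpolate at f = 2/5 with slerp weights a = sin((1−f)δ)/sin δ ≈ 0.646, b = sin(fδ)/sin δ ≈ 0.440.
p = a·p₁ + b·p₂ ≈ (0.901, 0.100, 0.422); φ = arcsin(p_z) ≈ 24.98°, λ = atan2(p_y, p_x) ≈ 6.34°.

≈ lat 25°, lon 6°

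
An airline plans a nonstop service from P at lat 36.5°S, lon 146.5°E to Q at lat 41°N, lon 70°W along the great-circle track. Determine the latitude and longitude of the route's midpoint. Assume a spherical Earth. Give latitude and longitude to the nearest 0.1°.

≈ lat 7.1°N, lon 147.2°W

Write both endpoints as unit vectors p₁, p₂ with components (cos φ cos λ, cos φ sin λ, sin φ).
The central angle between the endpoints is δ = arccos(p₁·p₂) ≈ 2.642 rad (151.4°).
Interpolate at f = 1/2 with slerp weights a = sin((1−f)δ)/sin δ ≈ 2.024, b = sin(fδ)/sin δ ≈ 2.024.
p = a·p₁ + b·p₂ ≈ (-0.834, -0.537, 0.124); φ = arcsin(p_z) ≈ 7.12°, λ = atan2(p_y, p_x) ≈ -147.21°.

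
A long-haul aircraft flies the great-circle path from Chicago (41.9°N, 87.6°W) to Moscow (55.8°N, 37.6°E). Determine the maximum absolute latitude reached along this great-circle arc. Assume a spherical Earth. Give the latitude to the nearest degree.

The great circle lies in the plane with unit normal n̂ = (p₁ × p₂)/|p₁ × p₂|.
Here n̂_z ≈ +0.360; the vertex latitude is φ_max = arccos|n̂_z| ≈ 68.9°.
Check via Clairaut: cos φ_max = |cos φ₁| · sin C = cos(41.9°)·sin(28.9°) ≈ 0.360, again giving ≈ 68.9°.

≈ 69°N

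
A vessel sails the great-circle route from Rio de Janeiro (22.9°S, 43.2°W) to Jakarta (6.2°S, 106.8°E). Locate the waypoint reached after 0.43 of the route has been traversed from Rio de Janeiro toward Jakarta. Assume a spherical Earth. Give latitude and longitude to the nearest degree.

≈ 46°S, 26°E

From cos δ = sin φ₁ sin φ₂ + cos φ₁ cos φ₂ cos Δλ, the central angle is δ ≈ 2.420 rad (138.7°).
Interpolate at f = 0.43 with slerp weights a = sin((1−f)δ)/sin δ ≈ 1.487, b = sin(fδ)/sin δ ≈ 1.307.
p = a·p₁ + b·p₂ ≈ (0.623, 0.306, -0.720); φ = arcsin(p_z) ≈ -46.04°, λ = atan2(p_y, p_x) ≈ 26.16°.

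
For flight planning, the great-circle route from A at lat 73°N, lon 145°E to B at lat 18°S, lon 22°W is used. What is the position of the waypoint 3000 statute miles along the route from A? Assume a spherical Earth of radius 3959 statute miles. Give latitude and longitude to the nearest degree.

≈ lat 63°N, lon 12°W

Convert each endpoint to a unit vector on the sphere (x = cos φ cos λ, y = cos φ sin λ, z = sin φ).
The central angle between the endpoints is δ = arccos(p₁·p₂) ≈ 2.173 rad (124.5°). The total great-circle distance is δ·R ≈ 2.173 × 3959 ≈ 8603 mi, so the target fraction is f = 3000/8603 ≈ 0.349.
Interpolate at f ≈ 0.349 with slerp weights a = sin((1−f)δ)/sin δ ≈ 1.199, b = sin(fδ)/sin δ ≈ 0.834.
p = a·p₁ + b·p₂ ≈ (0.448, -0.096, 0.889); φ = arcsin(p_z) ≈ 62.71°, λ = atan2(p_y, p_x) ≈ -12.10°.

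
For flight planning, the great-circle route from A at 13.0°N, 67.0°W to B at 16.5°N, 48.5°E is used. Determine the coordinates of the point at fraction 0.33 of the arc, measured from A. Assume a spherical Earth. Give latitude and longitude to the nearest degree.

≈ 24°N, 30°W

Write both endpoints as unit vectors p₁, p₂ with components (cos φ cos λ, cos φ sin λ, sin φ).
The central angle between the endpoints is δ = arccos(p₁·p₂) ≈ 1.916 rad (109.8°).
Interpolate at f = 0.33 with slerp weights a = sin((1−f)δ)/sin δ ≈ 1.019, b = sin(fδ)/sin δ ≈ 0.628.
p = a·p₁ + b·p₂ ≈ (0.787, -0.463, 0.408); φ = arcsin(p_z) ≈ 24.06°, λ = atan2(p_y, p_x) ≈ -30.48°.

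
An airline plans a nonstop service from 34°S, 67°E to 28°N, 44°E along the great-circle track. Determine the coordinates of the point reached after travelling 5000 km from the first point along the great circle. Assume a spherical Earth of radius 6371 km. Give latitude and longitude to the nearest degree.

Write both endpoints as unit vectors p₁, p₂ with components (cos φ cos λ, cos φ sin λ, sin φ).
The central angle between the endpoints is δ = arccos(p₁·p₂) ≈ 1.147 rad (65.7°). The total great-circle distance is δ·R ≈ 1.147 × 6371 ≈ 7307 km, so the target fraction is f = 5000/7307 ≈ 0.684.
Interpolate at f ≈ 0.684 with slerp weights a = sin((1−f)δ)/sin δ ≈ 0.389, b = sin(fδ)/sin δ ≈ 0.775.
p = a·p₁ + b·p₂ ≈ (0.618, 0.772, 0.147); φ = arcsin(p_z) ≈ 8.43°, λ = atan2(p_y, p_x) ≈ 51.31°.

≈ 8°N, 51°E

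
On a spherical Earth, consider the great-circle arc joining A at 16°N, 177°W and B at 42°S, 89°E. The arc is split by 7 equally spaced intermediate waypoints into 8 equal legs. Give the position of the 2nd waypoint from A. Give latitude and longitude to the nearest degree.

From cos δ = sin φ₁ sin φ₂ + cos φ₁ cos φ₂ cos Δλ, the central angle is δ ≈ 1.807 rad (103.5°).
Interpolate at f = 2/8 with slerp weights a = sin((1−f)δ)/sin δ ≈ 1.005, b = sin(fδ)/sin δ ≈ 0.449.
p = a·p₁ + b·p₂ ≈ (-0.959, 0.283, -0.024); φ = arcsin(p_z) ≈ -1.35°, λ = atan2(p_y, p_x) ≈ 163.55°.

≈ 1°S, 164°E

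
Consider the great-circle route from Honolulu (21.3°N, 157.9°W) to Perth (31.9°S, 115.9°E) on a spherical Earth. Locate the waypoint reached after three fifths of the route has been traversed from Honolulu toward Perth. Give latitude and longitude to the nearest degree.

≈ (13°S, 153°E)

Convert each endpoint to a unit vector on the sphere (x = cos φ cos λ, y = cos φ sin λ, z = sin φ).
The central angle between the endpoints is δ = arccos(p₁·p₂) ≈ 1.711 rad (98.0°).
Interpolate at f = 3/5 with slerp weights a = sin((1−f)δ)/sin δ ≈ 0.638, b = sin(fδ)/sin δ ≈ 0.864.
p = a·p₁ + b·p₂ ≈ (-0.871, 0.436, -0.225); φ = arcsin(p_z) ≈ -12.98°, λ = atan2(p_y, p_x) ≈ 153.42°.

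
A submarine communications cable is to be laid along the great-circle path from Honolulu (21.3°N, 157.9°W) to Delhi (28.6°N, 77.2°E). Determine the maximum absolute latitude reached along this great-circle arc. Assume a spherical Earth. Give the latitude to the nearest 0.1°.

≈ 45.4°N

The great circle lies in the plane with unit normal n̂ = (p₁ × p₂)/|p₁ × p₂|.
Here n̂_z ≈ -0.702; the vertex latitude is φ_max = arccos|n̂_z| ≈ 45.4°.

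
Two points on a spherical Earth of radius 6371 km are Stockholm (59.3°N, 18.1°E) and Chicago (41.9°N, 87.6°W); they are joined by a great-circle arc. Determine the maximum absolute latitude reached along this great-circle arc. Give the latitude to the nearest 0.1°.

The great circle lies in the plane with unit normal n̂ = (p₁ × p₂)/|p₁ × p₂|.
Here n̂_z ≈ -0.415; the vertex latitude is φ_max = arccos|n̂_z| ≈ 65.5°.

≈ 65.5°N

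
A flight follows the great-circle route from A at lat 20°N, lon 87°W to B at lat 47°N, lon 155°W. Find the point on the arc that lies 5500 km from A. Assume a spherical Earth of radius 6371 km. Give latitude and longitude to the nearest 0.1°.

Write both endpoints as unit vectors p₁, p₂ with components (cos φ cos λ, cos φ sin λ, sin φ).
The central angle between the endpoints is δ = arccos(p₁·p₂) ≈ 1.058 rad (60.6°). The total great-circle distance is δ·R ≈ 1.058 × 6371 ≈ 6743 km, so the target fraction is f = 5500/6743 ≈ 0.816.
Interpolate at f ≈ 0.816 with slerp weights a = sin((1−f)δ)/sin δ ≈ 0.223, b = sin(fδ)/sin δ ≈ 0.872.
p = a·p₁ + b·p₂ ≈ (-0.528, -0.460, 0.714); φ = arcsin(p_z) ≈ 45.54°, λ = atan2(p_y, p_x) ≈ -138.93°.

≈ lat 45.5°N, lon 138.9°W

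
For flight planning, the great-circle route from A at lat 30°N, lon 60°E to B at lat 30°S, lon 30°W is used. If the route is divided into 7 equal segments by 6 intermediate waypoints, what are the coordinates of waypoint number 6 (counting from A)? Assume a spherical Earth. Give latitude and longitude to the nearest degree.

≈ lat 23°S, lon 16°W

Write both endpoints as unit vectors p₁, p₂ with components (cos φ cos λ, cos φ sin λ, sin φ).
The central angle between the endpoints is δ = arccos(p₁·p₂) ≈ 1.823 rad (104.5°).
Interpolate at f = 6/7 with slerp weights a = sin((1−f)δ)/sin δ ≈ 0.266, b = sin(fδ)/sin δ ≈ 1.033.
p = a·p₁ + b·p₂ ≈ (0.890, -0.248, -0.383); φ = arcsin(p_z) ≈ -22.54°, λ = atan2(p_y, p_x) ≈ -15.56°.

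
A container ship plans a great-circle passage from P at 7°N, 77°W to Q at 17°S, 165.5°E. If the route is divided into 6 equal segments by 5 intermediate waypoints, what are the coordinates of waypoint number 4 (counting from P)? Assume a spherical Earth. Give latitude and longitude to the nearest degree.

≈ 14°S, 154°W

The haversine formula gives a central angle δ ≈ 2.065 rad (118.3°) between the endpoints.
Interpolate at f = 4/6 with slerp weights a = sin((1−f)δ)/sin δ ≈ 0.721, b = sin(fδ)/sin δ ≈ 1.114.
p = a·p₁ + b·p₂ ≈ (-0.871, -0.431, -0.238); φ = arcsin(p_z) ≈ -13.76°, λ = atan2(p_y, p_x) ≈ -153.67°.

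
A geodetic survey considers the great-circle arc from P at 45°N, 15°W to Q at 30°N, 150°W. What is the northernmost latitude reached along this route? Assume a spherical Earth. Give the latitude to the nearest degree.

≈ 64°N

The great circle lies in the plane with unit normal n̂ = (p₁ × p₂)/|p₁ × p₂|.
Here n̂_z ≈ -0.434; the vertex latitude is φ_max = arccos|n̂_z| ≈ 64.3°.
Check via Clairaut: cos φ_max = |cos φ₁| · sin C = cos(45.0°)·sin(37.9°) ≈ 0.434, again giving ≈ 64.3°.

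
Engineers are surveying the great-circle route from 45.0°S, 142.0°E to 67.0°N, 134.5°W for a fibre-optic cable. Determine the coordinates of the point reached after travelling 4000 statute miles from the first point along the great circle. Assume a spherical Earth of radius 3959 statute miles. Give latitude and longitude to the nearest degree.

Convert each endpoint to a unit vector on the sphere (x = cos φ cos λ, y = cos φ sin λ, z = sin φ).
The central angle between the endpoints is δ = arccos(p₁·p₂) ≈ 2.239 rad (128.3°). The total great-circle distance is δ·R ≈ 2.239 × 3959 ≈ 8864 mi, so the target fraction is f = 4000/8864 ≈ 0.451.
Interpolate at f ≈ 0.451 with slerp weights a = sin((1−f)δ)/sin δ ≈ 1.200, b = sin(fδ)/sin δ ≈ 1.079.
p = a·p₁ + b·p₂ ≈ (-0.964, 0.222, 0.145); φ = arcsin(p_z) ≈ 8.32°, λ = atan2(p_y, p_x) ≈ 167.05°.

≈ 8°N, 167°E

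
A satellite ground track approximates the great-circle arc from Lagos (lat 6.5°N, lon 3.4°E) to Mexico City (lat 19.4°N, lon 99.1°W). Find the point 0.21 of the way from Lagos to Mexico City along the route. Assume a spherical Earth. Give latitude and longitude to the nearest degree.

≈ lat 13°N, lon 17°W

From cos δ = sin φ₁ sin φ₂ + cos φ₁ cos φ₂ cos Δλ, the central angle is δ ≈ 1.737 rad (99.5°).
Interpolate at f = 0.21 with slerp weights a = sin((1−f)δ)/sin δ ≈ 0.994, b = sin(fδ)/sin δ ≈ 0.362.
p = a·p₁ + b·p₂ ≈ (0.932, -0.278, 0.233); φ = arcsin(p_z) ≈ 13.45°, λ = atan2(p_y, p_x) ≈ -16.63°.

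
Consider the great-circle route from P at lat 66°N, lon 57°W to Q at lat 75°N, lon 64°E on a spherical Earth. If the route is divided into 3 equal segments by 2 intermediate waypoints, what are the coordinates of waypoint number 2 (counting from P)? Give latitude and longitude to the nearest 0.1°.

≈ lat 80.7°N, lon 14.5°E

Write both endpoints as unit vectors p₁, p₂ with components (cos φ cos λ, cos φ sin λ, sin φ).
The central angle between the endpoints is δ = arccos(p₁·p₂) ≈ 0.595 rad (34.1°).
Interpolate at f = 2/3 with slerp weights a = sin((1−f)δ)/sin δ ≈ 0.352, b = sin(fδ)/sin δ ≈ 0.689.
p = a·p₁ + b·p₂ ≈ (0.156, 0.040, 0.987); φ = arcsin(p_z) ≈ 80.72°, λ = atan2(p_y, p_x) ≈ 14.52°.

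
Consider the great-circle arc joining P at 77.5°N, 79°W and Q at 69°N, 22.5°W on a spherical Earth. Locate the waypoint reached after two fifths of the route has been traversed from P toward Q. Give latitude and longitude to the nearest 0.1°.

≈ 75.9°N, 49.2°W

Write both endpoints as unit vectors p₁, p₂ with components (cos φ cos λ, cos φ sin λ, sin φ).
The central angle between the endpoints is δ = arccos(p₁·p₂) ≈ 0.304 rad (17.4°).
Interpolate at f = 2/5 with slerp weights a = sin((1−f)δ)/sin δ ≈ 0.606, b = sin(fδ)/sin δ ≈ 0.405.
p = a·p₁ + b·p₂ ≈ (0.159, -0.184, 0.970); φ = arcsin(p_z) ≈ 75.90°, λ = atan2(p_y, p_x) ≈ -49.18°.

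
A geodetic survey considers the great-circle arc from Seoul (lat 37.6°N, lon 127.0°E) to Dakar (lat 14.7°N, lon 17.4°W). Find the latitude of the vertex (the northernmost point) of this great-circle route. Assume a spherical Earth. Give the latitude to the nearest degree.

≈ 60°N

The great circle lies in the plane with unit normal n̂ = (p₁ × p₂)/|p₁ × p₂|.
Here n̂_z ≈ -0.505; the vertex latitude is φ_max = arccos|n̂_z| ≈ 59.7°.
Check via Clairaut: cos φ_max = |cos φ₁| · sin C = cos(37.6°)·sin(39.6°) ≈ 0.505, again giving ≈ 59.7°.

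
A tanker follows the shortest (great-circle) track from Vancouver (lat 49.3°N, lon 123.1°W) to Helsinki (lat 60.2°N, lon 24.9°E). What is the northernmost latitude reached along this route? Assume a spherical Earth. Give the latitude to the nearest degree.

≈ 79°N

The great circle lies in the plane with unit normal n̂ = (p₁ × p₂)/|p₁ × p₂|.
Here n̂_z ≈ +0.186; the vertex latitude is φ_max = arccos|n̂_z| ≈ 79.3°.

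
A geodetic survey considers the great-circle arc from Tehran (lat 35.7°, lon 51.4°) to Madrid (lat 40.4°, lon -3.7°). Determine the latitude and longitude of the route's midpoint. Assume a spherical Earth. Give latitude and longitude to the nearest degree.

The haversine formula gives a central angle δ ≈ 0.749 rad (42.9°) between the endpoints.
Interpolate at f = 1/2 with slerp weights a = sin((1−f)δ)/sin δ ≈ 0.537, b = sin(fδ)/sin δ ≈ 0.537.
p = a·p₁ + b·p₂ ≈ (0.681, 0.315, 0.662); φ = arcsin(p_z) ≈ 41.43°, λ = atan2(p_y, p_x) ≈ 24.81°.

≈ lat 41°, lon 25°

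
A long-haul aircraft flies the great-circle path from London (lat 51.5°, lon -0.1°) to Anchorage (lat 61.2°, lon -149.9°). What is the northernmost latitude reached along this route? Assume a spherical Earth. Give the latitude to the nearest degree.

≈ 80°

The great circle lies in the plane with unit normal n̂ = (p₁ × p₂)/|p₁ × p₂|.
Here n̂_z ≈ -0.167; the vertex latitude is φ_max = arccos|n̂_z| ≈ 80.4°.
Check via Clairaut: cos φ_max = |cos φ₁| · sin C = cos(51.5°)·sin(15.5°) ≈ 0.167, again giving ≈ 80.4°.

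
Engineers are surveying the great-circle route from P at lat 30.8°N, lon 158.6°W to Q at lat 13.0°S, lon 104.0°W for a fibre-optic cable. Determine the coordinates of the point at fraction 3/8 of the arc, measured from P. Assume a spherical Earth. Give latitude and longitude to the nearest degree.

≈ lat 16°N, lon 136°W

Convert each endpoint to a unit vector on the sphere (x = cos φ cos λ, y = cos φ sin λ, z = sin φ).
The central angle between the endpoints is δ = arccos(p₁·p₂) ≈ 1.192 rad (68.3°).
Interpolate at f = 3/8 with slerp weights a = sin((1−f)δ)/sin δ ≈ 0.730, b = sin(fδ)/sin δ ≈ 0.465.
p = a·p₁ + b·p₂ ≈ (-0.693, -0.669, 0.269); φ = arcsin(p_z) ≈ 15.60°, λ = atan2(p_y, p_x) ≈ -136.04°.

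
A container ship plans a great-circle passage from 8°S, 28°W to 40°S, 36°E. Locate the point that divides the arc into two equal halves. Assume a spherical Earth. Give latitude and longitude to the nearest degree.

≈ 28°S, 1°W

The haversine formula gives a central angle δ ≈ 1.135 rad (65.0°) between the endpoints.
Interpolate at f = 1/2 with slerp weights a = sin((1−f)δ)/sin δ ≈ 0.593, b = sin(fδ)/sin δ ≈ 0.593.
p = a·p₁ + b·p₂ ≈ (0.886, -0.009, -0.464); φ = arcsin(p_z) ≈ -27.62°, λ = atan2(p_y, p_x) ≈ -0.56°.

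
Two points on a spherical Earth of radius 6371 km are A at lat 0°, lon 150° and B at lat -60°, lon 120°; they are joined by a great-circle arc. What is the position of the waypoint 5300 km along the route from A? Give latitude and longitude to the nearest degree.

≈ lat -45°, lon 133°

From cos δ = sin φ₁ sin φ₂ + cos φ₁ cos φ₂ cos Δλ, the central angle is δ ≈ 1.123 rad (64.3°). The total great-circle distance is δ·R ≈ 1.123 × 6371 ≈ 7154 km, so the target fraction is f = 5300/7154 ≈ 0.741.
Interpolate at f ≈ 0.741 with slerp weights a = sin((1−f)δ)/sin δ ≈ 0.318, b = sin(fδ)/sin δ ≈ 0.820.
p = a·p₁ + b·p₂ ≈ (-0.481, 0.514, -0.710); φ = arcsin(p_z) ≈ -45.25°, λ = atan2(p_y, p_x) ≈ 133.07°.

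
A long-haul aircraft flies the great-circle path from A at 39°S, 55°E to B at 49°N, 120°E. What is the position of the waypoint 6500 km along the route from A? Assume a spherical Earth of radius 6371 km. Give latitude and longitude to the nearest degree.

≈ 11°N, 87°E

The haversine formula gives a central angle δ ≈ 1.833 rad (105.0°) between the endpoints. The total great-circle distance is δ·R ≈ 1.833 × 6371 ≈ 11680 km, so the target fraction is f = 6500/11680 ≈ 0.557.
Interpolate at f ≈ 0.557 with slerp weights a = sin((1−f)δ)/sin δ ≈ 0.752, b = sin(fδ)/sin δ ≈ 0.882.
p = a·p₁ + b·p₂ ≈ (0.046, 0.980, 0.193); φ = arcsin(p_z) ≈ 11.11°, λ = atan2(p_y, p_x) ≈ 87.33°.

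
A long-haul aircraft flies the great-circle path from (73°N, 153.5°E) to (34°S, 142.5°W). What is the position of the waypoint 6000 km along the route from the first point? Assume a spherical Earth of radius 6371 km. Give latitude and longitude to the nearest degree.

Write both endpoints as unit vectors p₁, p₂ with components (cos φ cos λ, cos φ sin λ, sin φ).
The central angle between the endpoints is δ = arccos(p₁·p₂) ≈ 2.014 rad (115.4°). The total great-circle distance is δ·R ≈ 2.014 × 6371 ≈ 12829 km, so the target fraction is f = 6000/12829 ≈ 0.468.
Interpolate at f ≈ 0.468 with slerp weights a = sin((1−f)δ)/sin δ ≈ 0.972, b = sin(fδ)/sin δ ≈ 0.895.
p = a·p₁ + b·p₂ ≈ (-0.843, -0.325, 0.429); φ = arcsin(p_z) ≈ 25.40°, λ = atan2(p_y, p_x) ≈ -158.92°.

≈ (25°N, 159°W)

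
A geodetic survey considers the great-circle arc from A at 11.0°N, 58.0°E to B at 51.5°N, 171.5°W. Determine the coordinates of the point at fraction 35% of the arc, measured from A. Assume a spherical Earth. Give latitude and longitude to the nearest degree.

Write both endpoints as unit vectors p₁, p₂ with components (cos φ cos λ, cos φ sin λ, sin φ).
The central angle between the endpoints is δ = arccos(p₁·p₂) ≈ 1.821 rad (104.3°).
Interpolate at f = 0.35 with slerp weights a = sin((1−f)δ)/sin δ ≈ 0.956, b = sin(fδ)/sin δ ≈ 0.614.
p = a·p₁ + b·p₂ ≈ (0.119, 0.739, 0.663); φ = arcsin(p_z) ≈ 41.53°, λ = atan2(p_y, p_x) ≈ 80.85°.

≈ 42°N, 81°E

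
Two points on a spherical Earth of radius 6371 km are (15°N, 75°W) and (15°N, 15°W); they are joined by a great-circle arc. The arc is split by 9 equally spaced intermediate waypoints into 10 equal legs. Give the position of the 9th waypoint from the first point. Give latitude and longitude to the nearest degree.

≈ (16°N, 21°W)

Write both endpoints as unit vectors p₁, p₂ with components (cos φ cos λ, cos φ sin λ, sin φ).
The central angle between the endpoints is δ = arccos(p₁·p₂) ≈ 1.008 rad (57.8°).
Interpolate at f = 9/10 with slerp weights a = sin((1−f)δ)/sin δ ≈ 0.119, b = sin(fδ)/sin δ ≈ 0.931.
p = a·p₁ + b·p₂ ≈ (0.899, -0.344, 0.272); φ = arcsin(p_z) ≈ 15.78°, λ = atan2(p_y, p_x) ≈ -20.94°.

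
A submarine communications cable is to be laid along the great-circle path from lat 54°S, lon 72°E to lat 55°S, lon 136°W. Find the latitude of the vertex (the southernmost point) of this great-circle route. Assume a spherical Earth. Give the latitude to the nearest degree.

The great circle lies in the plane with unit normal n̂ = (p₁ × p₂)/|p₁ × p₂|.
Here n̂_z ≈ +0.170; the vertex latitude is φ_max = arccos|n̂_z| ≈ 80.2°.

≈ 80°S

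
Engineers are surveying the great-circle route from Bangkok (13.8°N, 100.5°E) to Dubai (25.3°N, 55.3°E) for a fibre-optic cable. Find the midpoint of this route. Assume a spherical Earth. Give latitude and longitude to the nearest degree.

Convert each endpoint to a unit vector on the sphere (x = cos φ cos λ, y = cos φ sin λ, z = sin φ).
The central angle between the endpoints is δ = arccos(p₁·p₂) ≈ 0.766 rad (43.9°).
Interpolate at f = 1/2 with slerp weights a = sin((1−f)δ)/sin δ ≈ 0.539, b = sin(fδ)/sin δ ≈ 0.539.
p = a·p₁ + b·p₂ ≈ (0.182, 0.915, 0.359); φ = arcsin(p_z) ≈ 21.04°, λ = atan2(p_y, p_x) ≈ 78.75°.

≈ 21°N, 79°E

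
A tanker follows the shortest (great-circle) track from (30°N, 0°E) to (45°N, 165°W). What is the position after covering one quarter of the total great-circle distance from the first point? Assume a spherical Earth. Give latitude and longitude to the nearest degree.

From cos δ = sin φ₁ sin φ₂ + cos φ₁ cos φ₂ cos Δλ, the central angle is δ ≈ 1.811 rad (103.8°).
Interpolate at f = 1/4 with slerp weights a = sin((1−f)δ)/sin δ ≈ 1.006, b = sin(fδ)/sin δ ≈ 0.450.
p = a·p₁ + b·p₂ ≈ (0.564, -0.082, 0.822); φ = arcsin(p_z) ≈ 55.25°, λ = atan2(p_y, p_x) ≈ -8.32°.

≈ (55°N, 8°W)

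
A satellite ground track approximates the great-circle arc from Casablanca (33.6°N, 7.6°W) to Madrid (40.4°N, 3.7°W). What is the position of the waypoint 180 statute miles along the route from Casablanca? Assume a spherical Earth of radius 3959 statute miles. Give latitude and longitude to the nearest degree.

≈ 36°N, 6°W

Convert each endpoint to a unit vector on the sphere (x = cos φ cos λ, y = cos φ sin λ, z = sin φ).
The central angle between the endpoints is δ = arccos(p₁·p₂) ≈ 0.131 rad (7.5°). The total great-circle distance is δ·R ≈ 0.131 × 3959 ≈ 517 mi, so the target fraction is f = 180/517 ≈ 0.348.
Interpolate at f ≈ 0.348 with slerp weights a = sin((1−f)δ)/sin δ ≈ 0.653, b = sin(fδ)/sin δ ≈ 0.349.
p = a·p₁ + b·p₂ ≈ (0.804, -0.089, 0.588); φ = arcsin(p_z) ≈ 35.98°, λ = atan2(p_y, p_x) ≈ -6.32°.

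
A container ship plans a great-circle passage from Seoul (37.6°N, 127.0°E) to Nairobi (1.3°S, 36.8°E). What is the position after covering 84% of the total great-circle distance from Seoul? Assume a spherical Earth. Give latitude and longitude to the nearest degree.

The haversine formula gives a central angle δ ≈ 1.587 rad (91.0°) between the endpoints.
Interpolate at f = 0.84 with slerp weights a = sin((1−f)δ)/sin δ ≈ 0.251, b = sin(fδ)/sin δ ≈ 0.972.
p = a·p₁ + b·p₂ ≈ (0.658, 0.741, 0.131); φ = arcsin(p_z) ≈ 7.54°, λ = atan2(p_y, p_x) ≈ 48.39°.

≈ 8°N, 48°E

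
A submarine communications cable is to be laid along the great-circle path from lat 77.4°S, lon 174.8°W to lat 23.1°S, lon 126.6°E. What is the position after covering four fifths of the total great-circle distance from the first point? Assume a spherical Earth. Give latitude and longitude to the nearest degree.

From cos δ = sin φ₁ sin φ₂ + cos φ₁ cos φ₂ cos Δλ, the central angle is δ ≈ 1.062 rad (60.8°).
Interpolate at f = 4/5 with slerp weights a = sin((1−f)δ)/sin δ ≈ 0.241, b = sin(fδ)/sin δ ≈ 0.860.
p = a·p₁ + b·p₂ ≈ (-0.524, 0.630, -0.573); φ = arcsin(p_z) ≈ -34.95°, λ = atan2(p_y, p_x) ≈ 129.74°.

≈ lat 35°S, lon 130°E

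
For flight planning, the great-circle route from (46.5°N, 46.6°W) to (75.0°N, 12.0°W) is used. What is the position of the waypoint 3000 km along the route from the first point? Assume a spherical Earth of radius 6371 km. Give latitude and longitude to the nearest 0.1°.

≈ (71.2°N, 23.7°W)

Write both endpoints as unit vectors p₁, p₂ with components (cos φ cos λ, cos φ sin λ, sin φ).
The central angle between the endpoints is δ = arccos(p₁·p₂) ≈ 0.560 rad (32.1°). The total great-circle distance is δ·R ≈ 0.560 × 6371 ≈ 3567 km, so the target fraction is f = 3000/3567 ≈ 0.841.
Interpolate at f ≈ 0.841 with slerp weights a = sin((1−f)δ)/sin δ ≈ 0.167, b = sin(fδ)/sin δ ≈ 0.854.
p = a·p₁ + b·p₂ ≈ (0.295, -0.130, 0.947); φ = arcsin(p_z) ≈ 71.18°, λ = atan2(p_y, p_x) ≈ -23.70°.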